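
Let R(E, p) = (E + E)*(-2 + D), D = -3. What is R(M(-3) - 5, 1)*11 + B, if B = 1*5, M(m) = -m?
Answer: 225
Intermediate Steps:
B = 5
R(E, p) = -10*E (R(E, p) = (E + E)*(-2 - 3) = (2*E)*(-5) = -10*E)
R(M(-3) - 5, 1)*11 + B = -10*(-1*(-3) - 5)*11 + 5 = -10*(3 - 5)*11 + 5 = -10*(-2)*11 + 5 = 20*11 + 5 = 220 + 5 = 225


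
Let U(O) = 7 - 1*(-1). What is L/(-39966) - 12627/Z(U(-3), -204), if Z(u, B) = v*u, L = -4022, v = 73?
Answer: -251150917/11670072 ≈ -21.521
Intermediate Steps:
U(O) = 8 (U(O) = 7 + 1 = 8)
Z(u, B) = 73*u
L/(-39966) - 12627/Z(U(-3), -204) = -4022/(-39966) - 12627/(73*8) = -4022*(-1/39966) - 12627/584 = 2011/19983 - 12627*1/584 = 2011/19983 - 12627/584 = -251150917/11670072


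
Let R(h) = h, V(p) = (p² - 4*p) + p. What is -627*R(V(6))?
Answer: -11286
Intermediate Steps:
V(p) = p² - 3*p
-627*R(V(6)) = -3762*(-3 + 6) = -3762*3 = -627*18 = -11286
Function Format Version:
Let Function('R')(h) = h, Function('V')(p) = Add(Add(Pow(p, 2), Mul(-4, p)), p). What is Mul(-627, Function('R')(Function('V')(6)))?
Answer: -11286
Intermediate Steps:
Function('V')(p) = Add(Pow(p, 2), Mul(-3, p))
Mul(-627, Function('R')(Function('V')(6))) = Mul(-627, Mul(6, Add(-3, 6))) = Mul(-627, Mul(6, 3)) = Mul(-627, 18) = -11286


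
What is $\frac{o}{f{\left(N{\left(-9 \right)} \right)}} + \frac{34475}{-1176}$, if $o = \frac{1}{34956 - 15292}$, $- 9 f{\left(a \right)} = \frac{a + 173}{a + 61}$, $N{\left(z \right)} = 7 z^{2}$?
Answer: $- \frac{2239574923}{76394640} \approx -29.316$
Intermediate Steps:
$f{\left(a \right)} = - \frac{173 + a}{9 \left(61 + a\right)}$ ($f{\left(a \right)} = - \frac{\left(a + 173\right) \frac{1}{a + 61}}{9} = - \frac{\left(173 + a\right) \frac{1}{61 + a}}{9} = - \frac{\frac{1}{61 + a} \left(173 + a\right)}{9} = - \frac{173 + a}{9 \left(61 + a\right)}$)
$o = \frac{1}{19664} \approx 5.0854 \cdot 10^{-5}$
$\frac{o}{f{\left(N{\left(-9 \right)} \right)}} + \frac{34475}{-1176} = \frac{1}{19664 \frac{-173 - 7 \left(-9\right)^{2}}{9 \left(61 + 7 \left(-9\right)^{2}\right)}} + \frac{34475}{-1176} = \frac{1}{19664 \frac{-173 - 7 \cdot 81}{9 \left(61 + 7 \cdot 81\right)}} + 34475 \left(- \frac{1}{1176}\right) = \frac{1}{19664 \frac{-173 - 567}{9 \left(61 + 567\right)}} - \frac{4925}{168} = \frac{1}{19664 \frac{-173 - 567}{9 \cdot 628}} - \frac{4925}{168} = \frac{1}{19664 \cdot \frac{1}{9} \cdot \frac{1}{628} \left(-740\right)} - \frac{4925}{168} = \frac{1}{19664 \left(- \frac{185}{1413}\right)} - \frac{4925}{168} = \frac{1}{19664} \left(- \frac{1413}{185}\right) - \frac{4925}{168} = - \frac{1413}{3637840} - \frac{4925}{168} = - \frac{2239574923}{76394640}$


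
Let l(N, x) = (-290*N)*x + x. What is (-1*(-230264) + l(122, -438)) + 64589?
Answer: 15790855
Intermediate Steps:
l(N, x) = x - 290*N*x (l(N, x) = -290*N*x + x = x - 290*N*x)
(-1*(-230264) + l(122, -438)) + 64589 = (-1*(-230264) - 438*(1 - 290*122)) + 64589 = (230264 - 438*(1 - 35380)) + 64589 = (230264 - 438*(-35379)) + 64589 = (230264 + 15496002) + 64589 = 15726266 + 64589 = 15790855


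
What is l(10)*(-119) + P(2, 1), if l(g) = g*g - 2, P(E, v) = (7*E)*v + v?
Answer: -11647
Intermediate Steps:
P(E, v) = v + 7*E*v (P(E, v) = 7*E*v + v = v + 7*E*v)
l(g) = -2 + g² (l(g) = g² - 2 = -2 + g²)
l(10)*(-119) + P(2, 1) = (-2 + 10²)*(-119) + 1*(1 + 7*2) = (-2 + 100)*(-119) + 1*(1 + 14) = 98*(-119) + 1*15 = -11662 + 15 = -11647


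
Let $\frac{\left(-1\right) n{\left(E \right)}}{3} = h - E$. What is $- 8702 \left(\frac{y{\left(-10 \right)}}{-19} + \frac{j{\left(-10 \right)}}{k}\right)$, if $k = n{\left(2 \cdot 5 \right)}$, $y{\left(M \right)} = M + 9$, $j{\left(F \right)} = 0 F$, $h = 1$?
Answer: $-458$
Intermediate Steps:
$j{\left(F \right)} = 0$
$y{\left(M \right)} = 9 + M$
$n{\left(E \right)} = -3 + 3 E$ ($n{\left(E \right)} = - 3 \left(1 - E\right) = -3 + 3 E$)
$k = 27$ ($k = -3 + 3 \cdot 2 \cdot 5 = -3 + 3 \cdot 10 = -3 + 30 = 27$)
$- 8702 \left(\frac{y{\left(-10 \right)}}{-19} + \frac{j{\left(-10 \right)}}{k}\right) = - 8702 \left(\frac{9 - 10}{-19} + \frac{0}{27}\right) = - 8702 \left(\left(-1\right) \left(- \frac{1}{19}\right) + 0 \cdot \frac{1}{27}\right) = - 8702 \left(\frac{1}{19} + 0\right) = \left(-8702\right) \frac{1}{19} = -458$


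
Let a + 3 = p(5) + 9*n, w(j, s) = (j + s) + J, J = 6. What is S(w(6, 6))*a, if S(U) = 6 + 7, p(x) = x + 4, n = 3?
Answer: 429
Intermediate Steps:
w(j, s) = 6 + j + s (w(j, s) = (j + s) + 6 = 6 + j + s)
p(x) = 4 + x
a = 33 (a = -3 + ((4 + 5) + 9*3) = -3 + (9 + 27) = -3 + 36 = 33)
S(U) = 13
S(w(6, 6))*a = 13*33 = 429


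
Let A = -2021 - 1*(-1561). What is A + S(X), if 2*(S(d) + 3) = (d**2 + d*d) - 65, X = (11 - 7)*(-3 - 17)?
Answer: 11809/2 ≈ 5904.5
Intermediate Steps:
X = -80 (X = 4*(-20) = -80)
S(d) = -71/2 + d**2 (S(d) = -3 + ((d**2 + d*d) - 65)/2 = -3 + ((d**2 + d**2) - 65)/2 = -3 + (2*d**2 - 65)/2 = -3 + (-65 + 2*d**2)/2 = -3 + (-65/2 + d**2) = -71/2 + d**2)
A = -460 (A = -2021 + 1561 = -460)
A + S(X) = -460 + (-71/2 + (-80)**2) = -460 + (-71/2 + 6400) = -460 + 12729/2 = 11809/2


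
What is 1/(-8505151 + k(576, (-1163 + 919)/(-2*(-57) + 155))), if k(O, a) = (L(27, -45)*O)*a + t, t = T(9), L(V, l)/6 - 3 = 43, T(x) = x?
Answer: -269/2326673342 ≈ -1.1562e-7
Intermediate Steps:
L(V, l) = 276 (L(V, l) = 18 + 6*43 = 18 + 258 = 276)
t = 9
k(O, a) = 9 + 276*O*a (k(O, a) = (276*O)*a + 9 = 276*O*a + 9 = 9 + 276*O*a)
1/(-8505151 + k(576, (-1163 + 919)/(-2*(-57) + 155))) = 1/(-8505151 + (9 + 276*576*((-1163 + 919)/(-2*(-57) + 155)))) = 1/(-8505151 + (9 + 276*576*(-244/(114 + 155)))) = 1/(-8505151 + (9 + 276*576*(-244/269))) = 1/(-8505151 + (9 - 38790144/269)) = 1/(-8505151 - 38787723/269) = 1/(-2326673342/269) = -269/2326673342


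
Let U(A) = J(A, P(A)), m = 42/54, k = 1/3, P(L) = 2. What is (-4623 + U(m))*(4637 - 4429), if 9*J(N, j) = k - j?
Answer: -25963808/27 ≈ -9.6162e+5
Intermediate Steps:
k = 1/3 ≈ 0.33333
m = 7/9 (m = 42*(1/54) = 7/9 ≈ 0.77778)
J(N, j) = 1/27 - j/9 (J(N, j) = (1/3 - j)/9 = 1/27 - j/9)
U(A) = -5/27 (U(A) = 1/27 - 1/9*2 = 1/27 - 2/9 = -5/27)
(-4623 + U(m))*(4637 - 4429) = (-4623 - 5/27)*(4637 - 4429) = -124826/27*208 = -25963808/27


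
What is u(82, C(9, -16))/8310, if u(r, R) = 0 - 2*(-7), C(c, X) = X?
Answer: 7/4155 ≈ 0.0016847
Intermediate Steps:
u(r, R) = 14 (u(r, R) = 0 + 14 = 14)
u(82, C(9, -16))/8310 = 14/8310 = 14*(1/8310) = 7/4155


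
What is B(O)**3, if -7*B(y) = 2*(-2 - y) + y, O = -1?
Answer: 27/343 ≈ 0.078717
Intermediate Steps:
B(y) = 4/7 + y/7 (B(y) = -(2*(-2 - y) + y)/7 = -((-4 - 2*y) + y)/7 = -(-4 - y)/7 = 4/7 + y/7)
B(O)**3 = (4/7 + (1/7)*(-1))**3 = (4/7 - 1/7)**3 = (3/7)**3 = 27/343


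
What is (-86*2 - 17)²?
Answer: 35721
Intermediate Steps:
(-86*2 - 17)² = (-172 - 17)² = (-189)² = 35721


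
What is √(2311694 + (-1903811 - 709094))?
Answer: I*√301211 ≈ 548.83*I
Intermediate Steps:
√(2311694 + (-1903811 - 709094)) = √(2311694 - 2612905) = √(-301211) = I*√301211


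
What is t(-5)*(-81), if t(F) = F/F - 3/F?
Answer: -648/5 ≈ -129.60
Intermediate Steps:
t(F) = 1 - 3/F
t(-5)*(-81) = ((-3 - 5)/(-5))*(-81) = -⅕*(-8)*(-81) = (8/5)*(-81) = -648/5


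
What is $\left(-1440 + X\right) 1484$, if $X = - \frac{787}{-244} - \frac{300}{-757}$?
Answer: $- \frac{98430218131}{46177} \approx -2.1316 \cdot 10^{6}$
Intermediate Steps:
$X = \frac{668959}{184708}$ ($X = \left(-787\right) \left(- \frac{1}{244}\right) - - \frac{300}{757} = \frac{787}{244} + \frac{300}{757} = \frac{668959}{184708} \approx 3.6217$)
$\left(-1440 + X\right) 1484 = \left(-1440 + \frac{668959}{184708}\right) 1484 = \left(- \frac{265310561}{184708}\right) 1484 = - \frac{98430218131}{46177}$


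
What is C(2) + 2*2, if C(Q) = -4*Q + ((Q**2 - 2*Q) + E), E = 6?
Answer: 2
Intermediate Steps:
C(Q) = 6 + Q**2 - 6*Q (C(Q) = -4*Q + ((Q**2 - 2*Q) + 6) = -4*Q + (6 + Q**2 - 2*Q) = 6 + Q**2 - 6*Q)
C(2) + 2*2 = (6 + 2**2 - 6*2) + 2*2 = (6 + 4 - 12) + 4 = -2 + 4 = 2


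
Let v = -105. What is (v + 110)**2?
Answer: 25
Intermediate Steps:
(v + 110)**2 = (-105 + 110)**2 = 5**2 = 25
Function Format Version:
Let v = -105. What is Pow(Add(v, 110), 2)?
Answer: 25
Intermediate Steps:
Pow(Add(v, 110), 2) = Pow(Add(-105, 110), 2) = Pow(5, 2) = 25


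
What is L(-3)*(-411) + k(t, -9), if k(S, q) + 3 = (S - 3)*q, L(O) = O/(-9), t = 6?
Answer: -167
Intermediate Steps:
L(O) = -O/9 (L(O) = O*(-⅑) = -O/9)
k(S, q) = -3 + q*(-3 + S) (k(S, q) = -3 + (S - 3)*q = -3 + (-3 + S)*q = -3 + q*(-3 + S))
L(-3)*(-411) + k(t, -9) = -⅑*(-3)*(-411) + (-3 - 3*(-9) + 6*(-9)) = (⅓)*(-411) + (-3 + 27 - 54) = -137 - 30 = -167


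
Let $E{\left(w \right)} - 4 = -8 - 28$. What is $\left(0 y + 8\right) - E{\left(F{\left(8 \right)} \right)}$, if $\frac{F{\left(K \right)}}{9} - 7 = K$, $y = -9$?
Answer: $40$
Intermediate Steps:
$F{\left(K \right)} = 63 + 9 K$
$E{\left(w \right)} = -32$ ($E{\left(w \right)} = 4 - 36 = -32$)
$\left(0 y + 8\right) - E{\left(F{\left(8 \right)} \right)} = \left(0 \left(-9\right) + 8\right) - -32 = \left(0 + 8\right) + 32 = 8 + 32 = 40$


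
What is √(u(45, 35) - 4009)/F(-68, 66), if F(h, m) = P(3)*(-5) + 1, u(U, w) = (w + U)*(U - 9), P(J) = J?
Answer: -I*√1129/14 ≈ -2.4*I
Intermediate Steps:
u(U, w) = (-9 + U)*(U + w) (u(U, w) = (U + w)*(-9 + U) = (-9 + U)*(U + w))
F(h, m) = -14 (F(h, m) = 3*(-5) + 1 = -15 + 1 = -14)
√(u(45, 35) - 4009)/F(-68, 66) = √((45² - 9*45 - 9*35 + 45*35) - 4009)/(-14) = √((2025 - 405 - 315 + 1575) - 4009)*(-1/14) = √(2880 - 4009)*(-1/14) = √(-1129)*(-1/14) = (I*√1129)*(-1/14) = -I*√1129/14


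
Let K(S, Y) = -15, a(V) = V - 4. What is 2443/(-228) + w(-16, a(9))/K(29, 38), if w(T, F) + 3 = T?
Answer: -10771/1140 ≈ -9.4482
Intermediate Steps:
a(V) = -4 + V
w(T, F) = -3 + T
2443/(-228) + w(-16, a(9))/K(29, 38) = 2443/(-228) + (-3 - 16)/(-15) = 2443*(-1/228) - 19*(-1/15) = -2443/228 + 19/15 = -10771/1140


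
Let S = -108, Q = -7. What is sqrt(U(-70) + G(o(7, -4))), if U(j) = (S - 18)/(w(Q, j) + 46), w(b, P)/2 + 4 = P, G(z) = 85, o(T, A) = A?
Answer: sqrt(24922)/17 ≈ 9.2863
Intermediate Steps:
w(b, P) = -8 + 2*P
U(j) = -126/(38 + 2*j) (U(j) = (-108 - 18)/((-8 + 2*j) + 46) = -126/(38 + 2*j))
sqrt(U(-70) + G(o(7, -4))) = sqrt(-63/(19 - 70) + 85) = sqrt(-63/(-51) + 85) = sqrt(-63*(-1/51) + 85) = sqrt(21/17 + 85) = sqrt(1466/17) = sqrt(24922)/17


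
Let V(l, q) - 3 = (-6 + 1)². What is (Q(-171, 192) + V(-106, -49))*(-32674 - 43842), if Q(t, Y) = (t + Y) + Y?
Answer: -18440356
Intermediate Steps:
V(l, q) = 28 (V(l, q) = 3 + (-6 + 1)² = 3 + (-5)² = 3 + 25 = 28)
Q(t, Y) = t + 2*Y (Q(t, Y) = (Y + t) + Y = t + 2*Y)
(Q(-171, 192) + V(-106, -49))*(-32674 - 43842) = ((-171 + 2*192) + 28)*(-32674 - 43842) = ((-171 + 384) + 28)*(-76516) = (213 + 28)*(-76516) = 241*(-76516) = -18440356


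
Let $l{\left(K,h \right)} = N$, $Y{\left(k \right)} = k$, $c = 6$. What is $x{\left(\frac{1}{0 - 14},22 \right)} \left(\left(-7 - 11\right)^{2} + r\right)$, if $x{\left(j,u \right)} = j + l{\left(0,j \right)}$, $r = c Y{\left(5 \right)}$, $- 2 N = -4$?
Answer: $\frac{4779}{7} \approx 682.71$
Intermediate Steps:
$N = 2$ ($N = \left(- \frac{1}{2}\right) \left(-4\right) = 2$)
$l{\left(K,h \right)} = 2$
$r = 30$ ($r = 6 \cdot 5 = 30$)
$x{\left(j,u \right)} = 2 + j$ ($x{\left(j,u \right)} = j + 2 = 2 + j$)
$x{\left(\frac{1}{0 - 14},22 \right)} \left(\left(-7 - 11\right)^{2} + r\right) = \left(2 + \frac{1}{0 - 14}\right) \left(\left(-7 - 11\right)^{2} + 30\right) = \left(2 + \frac{1}{-14}\right) \left(\left(-18\right)^{2} + 30\right) = \left(2 - \frac{1}{14}\right) \left(324 + 30\right) = \frac{27}{14} \cdot 354 = \frac{4779}{7}$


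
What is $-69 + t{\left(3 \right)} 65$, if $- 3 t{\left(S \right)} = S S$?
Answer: $-264$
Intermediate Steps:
$t{\left(S \right)} = - \frac{S^{2}}{3}$ ($t{\left(S \right)} = - \frac{S S}{3} = - \frac{S^{2}}{3}$)
$-69 + t{\left(3 \right)} 65 = -69 + - \frac{3^{2}}{3} \cdot 65 = -69 + \left(- \frac{1}{3}\right) 9 \cdot 65 = -69 - 195 = -264$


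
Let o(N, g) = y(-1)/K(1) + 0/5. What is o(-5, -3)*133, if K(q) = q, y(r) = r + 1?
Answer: 0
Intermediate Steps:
y(r) = 1 + r
o(N, g) = 0 (o(N, g) = (1 - 1)/1 + 0/5 = 0*1 + 0*(1/5) = 0 + 0 = 0)
o(-5, -3)*133 = 0*133 = 0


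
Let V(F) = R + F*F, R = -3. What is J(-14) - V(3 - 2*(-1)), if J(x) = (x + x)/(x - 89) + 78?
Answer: 5796/103 ≈ 56.272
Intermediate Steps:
J(x) = 78 + 2*x/(-89 + x) (J(x) = (2*x)/(-89 + x) + 78 = 2*x/(-89 + x) + 78 = 78 + 2*x/(-89 + x))
V(F) = -3 + F**2 (V(F) = -3 + F*F = -3 + F**2)
J(-14) - V(3 - 2*(-1)) = 2*(-3471 + 40*(-14))/(-89 - 14) - (-3 + (3 - 2*(-1))**2) = 2*(-3471 - 560)/(-103) - (-3 + (3 + 2)**2) = 2*(-1/103)*(-4031) - (-3 + 5**2) = 8062/103 - (-3 + 25) = 8062/103 - 1*22 = 8062/103 - 22 = 5796/103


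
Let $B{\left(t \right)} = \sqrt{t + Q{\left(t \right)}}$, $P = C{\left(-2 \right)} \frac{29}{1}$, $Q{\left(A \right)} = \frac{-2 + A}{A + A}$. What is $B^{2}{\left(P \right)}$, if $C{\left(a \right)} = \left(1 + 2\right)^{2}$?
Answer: $\frac{136501}{522} \approx 261.5$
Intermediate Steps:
$Q{\left(A \right)} = \frac{-2 + A}{2 A}$
$C{\left(a \right)} = 9$ ($C{\left(a \right)} = 3^{2} = 9$)
$P = 261$ ($P = 9 \cdot \frac{29}{1} = 9 \cdot 29 \cdot 1 = 9 \cdot 29 = 261$)
$B{\left(t \right)} = \sqrt{t + \frac{-2 + t}{2 t}}$
$B^{2}{\left(P \right)} = \left(\frac{\sqrt{2 - \frac{4}{261} + 4 \cdot 261}}{2}\right)^{2} = \left(\frac{\sqrt{2 - \frac{4}{261} + 1044}}{2}\right)^{2} = \left(\frac{\sqrt{\frac{273002}{261}}}{2}\right)^{2} = \left(\frac{\frac{1}{87} \sqrt{7917058}}{2}\right)^{2} = \left(\frac{\sqrt{7917058}}{174}\right)^{2} = \frac{136501}{522}$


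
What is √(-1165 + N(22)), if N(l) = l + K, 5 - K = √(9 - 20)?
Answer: √(-1138 - I*√11) ≈ 0.0492 - 33.734*I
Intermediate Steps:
K = 5 - I*√11 (K = 5 - √(9 - 20) = 5 - √(-11) = 5 - I*√11 ≈ 5.0 - 3.3166*I)
N(l) = 5 + l - I*√11 (N(l) = l + (5 - I*√11) = 5 + l - I*√11)
√(-1165 + N(22)) = √(-1165 + (5 + 22 - I*√11)) = √(-1165 + (27 - I*√11)) = √(-1138 - I*√11)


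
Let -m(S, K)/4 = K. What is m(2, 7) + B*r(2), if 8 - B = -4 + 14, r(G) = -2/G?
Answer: -26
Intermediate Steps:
m(S, K) = -4*K
B = -2 (B = 8 - (-4 + 14) = 8 - 1*10 = 8 - 10 = -2)
m(2, 7) + B*r(2) = -4*7 - (-4)/2 = -28 - (-4)/2 = -28 - 2*(-1) = -28 + 2 = -26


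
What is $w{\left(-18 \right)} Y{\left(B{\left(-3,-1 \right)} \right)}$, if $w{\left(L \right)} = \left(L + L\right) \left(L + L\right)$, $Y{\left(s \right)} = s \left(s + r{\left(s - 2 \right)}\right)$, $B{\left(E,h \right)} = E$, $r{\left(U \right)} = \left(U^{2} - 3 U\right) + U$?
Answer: $-124416$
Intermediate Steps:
$r{\left(U \right)} = U^{2} - 2 U$
$Y{\left(s \right)} = s \left(s + \left(-4 + s\right) \left(-2 + s\right)\right)$ ($Y{\left(s \right)} = s \left(s + \left(s - 2\right) \left(-2 + \left(s - 2\right)\right)\right) = s \left(s + \left(-2 + s\right) \left(-2 + \left(-2 + s\right)\right)\right) = s \left(s + \left(-2 + s\right) \left(-4 + s\right)\right) = s \left(s + \left(-4 + s\right) \left(-2 + s\right)\right)$)
$w{\left(L \right)} = 4 L^{2}$ ($w{\left(L \right)} = 2 L 2 L = 4 L^{2}$)
$w{\left(-18 \right)} Y{\left(B{\left(-3,-1 \right)} \right)} = 4 \left(-18\right)^{2} \left(- 3 \left(-3 + \left(-4 - 3\right) \left(-2 - 3\right)\right)\right) = 4 \cdot 324 \left(- 3 \left(-3 - -35\right)\right) = 1296 \left(- 3 \left(-3 + 35\right)\right) = 1296 \left(\left(-3\right) 32\right) = 1296 \left(-96\right) = -124416$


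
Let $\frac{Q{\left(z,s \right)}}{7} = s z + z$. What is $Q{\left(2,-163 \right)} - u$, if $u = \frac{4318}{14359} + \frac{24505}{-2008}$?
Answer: $- \frac{65049756945}{28832872} \approx -2256.1$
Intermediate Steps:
$Q{\left(z,s \right)} = 7 z + 7 s z$ ($Q{\left(z,s \right)} = 7 \left(s z + z\right) = 7 \left(z + s z\right) = 7 z + 7 s z$)
$u = - \frac{343196751}{28832872}$ ($u = 4318 \cdot \frac{1}{14359} + 24505 \left(- \frac{1}{2008}\right) = \frac{4318}{14359} - \frac{24505}{2008} = - \frac{343196751}{28832872} \approx -11.903$)
$Q{\left(2,-163 \right)} - u = 7 \cdot 2 \left(1 - 163\right) - - \frac{343196751}{28832872} = 7 \cdot 2 \left(-162\right) + \frac{343196751}{28832872} = -2268 + \frac{343196751}{28832872} = - \frac{65049756945}{28832872}$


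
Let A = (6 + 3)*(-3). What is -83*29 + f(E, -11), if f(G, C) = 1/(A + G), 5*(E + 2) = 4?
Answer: -339392/141 ≈ -2407.0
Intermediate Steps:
A = -27 (A = 9*(-3) = -27)
E = -6/5 (E = -2 + (⅕)*4 = -2 + ⅘ = -6/5 ≈ -1.2000)
f(G, C) = 1/(-27 + G)
-83*29 + f(E, -11) = -83*29 + 1/(-27 - 6/5) = -2407 + 1/(-141/5) = -2407 - 5/141 = -339392/141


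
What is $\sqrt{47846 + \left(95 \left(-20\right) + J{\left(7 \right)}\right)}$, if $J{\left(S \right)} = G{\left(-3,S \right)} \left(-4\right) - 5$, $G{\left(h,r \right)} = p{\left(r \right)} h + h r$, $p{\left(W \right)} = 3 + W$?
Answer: $\sqrt{46145} \approx 214.81$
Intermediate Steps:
$G{\left(h,r \right)} = h r + h \left(3 + r\right)$ ($G{\left(h,r \right)} = \left(3 + r\right) h + h r = h \left(3 + r\right) + h r = h r + h \left(3 + r\right)$)
$J{\left(S \right)} = 31 + 24 S$ ($J{\left(S \right)} = - 3 \left(3 + 2 S\right) \left(-4\right) - 5 = \left(-9 - 6 S\right) \left(-4\right) - 5 = \left(36 + 24 S\right) - 5 = 31 + 24 S$)
$\sqrt{47846 + \left(95 \left(-20\right) + J{\left(7 \right)}\right)} = \sqrt{47846 + \left(95 \left(-20\right) + \left(31 + 24 \cdot 7\right)\right)} = \sqrt{47846 + \left(-1900 + \left(31 + 168\right)\right)} = \sqrt{47846 + \left(-1900 + 199\right)} = \sqrt{47846 - 1701} = \sqrt{46145}$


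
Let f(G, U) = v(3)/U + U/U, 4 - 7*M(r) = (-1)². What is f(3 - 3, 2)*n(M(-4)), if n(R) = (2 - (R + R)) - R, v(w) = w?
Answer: 25/14 ≈ 1.7857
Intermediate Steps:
M(r) = 3/7 (M(r) = 4/7 - ⅐*(-1)² = 4/7 - ⅐*1 = 4/7 - ⅐ = 3/7)
n(R) = 2 - 3*R (n(R) = (2 - 2*R) - R = 2 - 3*R)
f(G, U) = 1 + 3/U (f(G, U) = 3/U + U/U = 3/U + 1 = 1 + 3/U)
f(3 - 3, 2)*n(M(-4)) = ((3 + 2)/2)*(2 - 3*3/7) = ((½)*5)*(2 - 9/7) = (5/2)*(5/7) = 25/14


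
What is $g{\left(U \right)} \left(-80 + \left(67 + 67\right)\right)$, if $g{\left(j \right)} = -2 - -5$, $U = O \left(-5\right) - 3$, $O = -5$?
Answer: $162$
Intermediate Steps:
$U = 22$ ($U = \left(-5\right) \left(-5\right) - 3 = 25 - 3 = 22$)
$g{\left(j \right)} = 3$ ($g{\left(j \right)} = -2 + 5 = 3$)
$g{\left(U \right)} \left(-80 + \left(67 + 67\right)\right) = 3 \left(-80 + \left(67 + 67\right)\right) = 3 \left(-80 + 134\right) = 3 \cdot 54 = 162$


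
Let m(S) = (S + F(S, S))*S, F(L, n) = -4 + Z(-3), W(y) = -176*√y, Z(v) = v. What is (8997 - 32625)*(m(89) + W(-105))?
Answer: -172437144 + 4158528*I*√105 ≈ -1.7244e+8 + 4.2612e+7*I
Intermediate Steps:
F(L, n) = -7 (F(L, n) = -4 - 3 = -7)
m(S) = S*(-7 + S) (m(S) = (S - 7)*S = (-7 + S)*S = S*(-7 + S))
(8997 - 32625)*(m(89) + W(-105)) = (8997 - 32625)*(89*(-7 + 89) - 176*I*√105) = -23628*(89*82 - 176*I*√105) = -23628*(7298 - 176*I*√105) = -172437144 + 4158528*I*√105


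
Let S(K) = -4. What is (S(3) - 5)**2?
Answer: 81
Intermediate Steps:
(S(3) - 5)**2 = (-4 - 5)**2 = (-9)**2 = 81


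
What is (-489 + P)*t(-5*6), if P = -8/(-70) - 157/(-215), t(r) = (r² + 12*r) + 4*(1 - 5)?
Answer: -384969176/1505 ≈ -2.5579e+5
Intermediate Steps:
t(r) = -16 + r² + 12*r (t(r) = (r² + 12*r) + 4*(-4) = (r² + 12*r) - 16 = -16 + r² + 12*r)
P = 1271/1505 (P = -8*(-1/70) - 157*(-1/215) = 4/35 + 157/215 = 1271/1505 ≈ 0.84452)
(-489 + P)*t(-5*6) = (-489 + 1271/1505)*(-16 + (-5*6)² + 12*(-5*6)) = -734674*(-16 + (-30)² + 12*(-30))/1505 = -734674*(-16 + 900 - 360)/1505 = -734674/1505*524 = -384969176/1505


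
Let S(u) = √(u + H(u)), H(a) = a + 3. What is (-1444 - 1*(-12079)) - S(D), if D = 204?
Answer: 10635 - √411 ≈ 10615.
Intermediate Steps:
H(a) = 3 + a
S(u) = √(3 + 2*u) (S(u) = √(u + (3 + u)) = √(3 + 2*u))
(-1444 - 1*(-12079)) - S(D) = (-1444 - 1*(-12079)) - √(3 + 2*204) = (-1444 + 12079) - √(3 + 408) = 10635 - √411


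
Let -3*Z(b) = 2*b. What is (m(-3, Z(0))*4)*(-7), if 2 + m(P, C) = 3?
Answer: -28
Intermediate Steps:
Z(b) = -2*b/3
m(P, C) = 1 (m(P, C) = -2 + 3 = 1)
(m(-3, Z(0))*4)*(-7) = (1*4)*(-7) = 4*(-7) = -28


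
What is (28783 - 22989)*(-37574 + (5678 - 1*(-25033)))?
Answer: -39764222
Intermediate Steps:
(28783 - 22989)*(-37574 + (5678 - 1*(-25033))) = 5794*(-37574 + (5678 + 25033)) = 5794*(-37574 + 30711) = 5794*(-6863) = -39764222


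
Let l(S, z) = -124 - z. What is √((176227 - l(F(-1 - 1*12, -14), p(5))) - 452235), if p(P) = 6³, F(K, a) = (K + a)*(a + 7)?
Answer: 2*I*√68917 ≈ 525.04*I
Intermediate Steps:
F(K, a) = (7 + a)*(K + a) (F(K, a) = (K + a)*(7 + a) = (7 + a)*(K + a))
p(P) = 216
√((176227 - l(F(-1 - 1*12, -14), p(5))) - 452235) = √((176227 - (-124 - 1*216)) - 452235) = √((176227 - (-124 - 216)) - 452235) = √((176227 - 1*(-340)) - 452235) = √((176227 + 340) - 452235) = √(176567 - 452235) = √(-275668) = 2*I*√68917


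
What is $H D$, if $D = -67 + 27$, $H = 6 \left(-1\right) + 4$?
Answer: $80$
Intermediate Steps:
$H = -2$ ($H = -6 + 4 = -2$)
$D = -40$
$H D = \left(-2\right) \left(-40\right) = 80$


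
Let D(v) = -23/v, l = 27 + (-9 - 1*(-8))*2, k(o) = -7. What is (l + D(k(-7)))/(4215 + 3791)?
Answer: 99/28021 ≈ 0.0035331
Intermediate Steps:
l = 25 (l = 27 + (-9 + 8)*2 = 27 - 1*2 = 27 - 2 = 25)
(l + D(k(-7)))/(4215 + 3791) = (25 - 23/(-7))/(4215 + 3791) = (25 - 23*(-⅐))/8006 = (25 + 23/7)*(1/8006) = (198/7)*(1/8006) = 99/28021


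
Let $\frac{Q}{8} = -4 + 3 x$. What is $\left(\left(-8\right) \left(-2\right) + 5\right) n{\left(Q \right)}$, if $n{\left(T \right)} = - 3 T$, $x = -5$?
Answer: $9576$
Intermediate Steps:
$Q = -152$ ($Q = 8 \left(-4 + 3 \left(-5\right)\right) = 8 \left(-4 - 15\right) = 8 \left(-19\right) = -152$)
$\left(\left(-8\right) \left(-2\right) + 5\right) n{\left(Q \right)} = \left(\left(-8\right) \left(-2\right) + 5\right) \left(\left(-3\right) \left(-152\right)\right) = \left(16 + 5\right) 456 = 21 \cdot 456 = 9576$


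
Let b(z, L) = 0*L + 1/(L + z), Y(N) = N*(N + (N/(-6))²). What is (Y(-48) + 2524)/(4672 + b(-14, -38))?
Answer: 91312/242943 ≈ 0.37586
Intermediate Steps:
Y(N) = N*(N + N²/36) (Y(N) = N*(N + (N*(-⅙))²) = N*(N + (-N/6)²) = N*(N + N²/36))
b(z, L) = 1/(L + z) (b(z, L) = 0 + 1/(L + z) = 1/(L + z))
(Y(-48) + 2524)/(4672 + b(-14, -38)) = ((1/36)*(-48)²*(36 - 48) + 2524)/(4672 + 1/(-38 - 14)) = ((1/36)*2304*(-12) + 2524)/(4672 + 1/(-52)) = (-768 + 2524)/(4672 - 1/52) = 1756/(242943/52) = 1756*(52/242943) = 91312/242943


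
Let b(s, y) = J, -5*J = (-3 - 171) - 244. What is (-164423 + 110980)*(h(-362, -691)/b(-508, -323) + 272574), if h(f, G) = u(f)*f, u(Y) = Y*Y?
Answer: 3293523958322/209 ≈ 1.5758e+10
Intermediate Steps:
u(Y) = Y**2
J = 418/5 (J = -((-3 - 171) - 244)/5 = -(-174 - 244)/5 = -1/5*(-418) = 418/5 ≈ 83.600)
b(s, y) = 418/5
h(f, G) = f**3 (h(f, G) = f**2*f = f**3)
(-164423 + 110980)*(h(-362, -691)/b(-508, -323) + 272574) = (-164423 + 110980)*((-362)**3/(418/5) + 272574) = -53443*(-47437928*5/418 + 272574) = -53443*(-118594820/209 + 272574) = -53443*(-61626854/209) = 3293523958322/209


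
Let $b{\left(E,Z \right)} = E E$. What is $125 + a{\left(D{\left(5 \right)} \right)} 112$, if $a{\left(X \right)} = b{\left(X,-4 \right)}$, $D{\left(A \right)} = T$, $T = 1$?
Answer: $237$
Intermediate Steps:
$b{\left(E,Z \right)} = E^{2}$
$D{\left(A \right)} = 1$
$a{\left(X \right)} = X^{2}$
$125 + a{\left(D{\left(5 \right)} \right)} 112 = 125 + 1^{2} \cdot 112 = 125 + 1 \cdot 112 = 125 + 112 = 237$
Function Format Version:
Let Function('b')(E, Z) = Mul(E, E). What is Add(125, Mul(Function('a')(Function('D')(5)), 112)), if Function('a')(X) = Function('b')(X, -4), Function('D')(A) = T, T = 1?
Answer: 237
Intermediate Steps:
Function('b')(E, Z) = Pow(E, 2)
Function('D')(A) = 1
Function('a')(X) = Pow(X, 2)
Add(125, Mul(Function('a')(Function('D')(5)), 112)) = Add(125, Mul(Pow(1, 2), 112)) = Add(125, Mul(1, 112)) = Add(125, 112) = 237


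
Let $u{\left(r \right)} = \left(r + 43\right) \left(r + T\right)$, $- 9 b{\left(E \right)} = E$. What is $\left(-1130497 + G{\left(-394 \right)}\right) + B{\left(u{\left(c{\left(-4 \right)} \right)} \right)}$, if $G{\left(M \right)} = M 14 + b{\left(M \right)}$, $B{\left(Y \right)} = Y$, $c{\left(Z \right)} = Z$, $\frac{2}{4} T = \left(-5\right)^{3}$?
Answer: $- \frac{10312877}{9} \approx -1.1459 \cdot 10^{6}$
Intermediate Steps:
$b{\left(E \right)} = - \frac{E}{9}$
$T = -250$ ($T = 2 \left(-5\right)^{3} = 2 \left(-125\right) = -250$)
$u{\left(r \right)} = \left(-250 + r\right) \left(43 + r\right)$ ($u{\left(r \right)} = \left(r + 43\right) \left(r - 250\right) = \left(43 + r\right) \left(-250 + r\right) = \left(-250 + r\right) \left(43 + r\right)$)
$G{\left(M \right)} = \frac{125 M}{9}$ ($G{\left(M \right)} = M 14 - \frac{M}{9} = 14 M - \frac{M}{9} = \frac{125 M}{9}$)
$\left(-1130497 + G{\left(-394 \right)}\right) + B{\left(u{\left(c{\left(-4 \right)} \right)} \right)} = \left(-1130497 + \frac{125}{9} \left(-394\right)\right) - \left(9922 - 16\right) = \left(-1130497 - \frac{49250}{9}\right) + \left(-10750 + 16 + 828\right) = - \frac{10223723}{9} - 9906 = - \frac{10312877}{9}$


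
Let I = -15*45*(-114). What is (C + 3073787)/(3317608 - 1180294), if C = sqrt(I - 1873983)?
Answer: 3073787/2137314 + I*sqrt(1797033)/2137314 ≈ 1.4382 + 0.00062721*I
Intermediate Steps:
I = 76950 (I = -675*(-114) = 76950)
C = I*sqrt(1797033) (C = sqrt(76950 - 1873983) = sqrt(-1797033) = I*sqrt(1797033) ≈ 1340.5*I)
(C + 3073787)/(3317608 - 1180294) = (I*sqrt(1797033) + 3073787)/(3317608 - 1180294) = (3073787 + I*sqrt(1797033))/2137314 = (3073787 + I*sqrt(1797033))*(1/2137314) = 3073787/2137314 + I*sqrt(1797033)/2137314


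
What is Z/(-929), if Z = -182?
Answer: 182/929 ≈ 0.19591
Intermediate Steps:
Z/(-929) = -182/(-929) = -182*(-1/929) = 182/929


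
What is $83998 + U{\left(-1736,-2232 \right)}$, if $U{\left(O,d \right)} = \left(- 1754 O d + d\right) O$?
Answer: $11798406812638$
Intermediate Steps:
$U{\left(O,d \right)} = O \left(d - 1754 O d\right)$ ($U{\left(O,d \right)} = \left(- 1754 O d + d\right) O = \left(d - 1754 O d\right) O = O \left(d - 1754 O d\right)$)
$83998 + U{\left(-1736,-2232 \right)} = 83998 - - 3874752 \left(1 - -3044944\right) = 83998 - - 3874752 \left(1 + 3044944\right) = 83998 - \left(-3874752\right) 3044945 = 83998 + 11798406728640 = 11798406812638$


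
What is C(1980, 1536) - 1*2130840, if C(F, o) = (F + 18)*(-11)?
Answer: -2152818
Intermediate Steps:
C(F, o) = -198 - 11*F (C(F, o) = (18 + F)*(-11) = -198 - 11*F)
C(1980, 1536) - 1*2130840 = (-198 - 11*1980) - 1*2130840 = (-198 - 21780) - 2130840 = -21978 - 2130840 = -2152818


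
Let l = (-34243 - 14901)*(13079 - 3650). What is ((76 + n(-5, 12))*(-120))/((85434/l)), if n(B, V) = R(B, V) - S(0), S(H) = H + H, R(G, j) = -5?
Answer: 657997861920/14239 ≈ 4.6211e+7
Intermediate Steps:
S(H) = 2*H
l = -463378776 (l = -49144*9429 = -463378776)
n(B, V) = -5 (n(B, V) = -5 - 2*0 = -5 - 1*0 = -5 + 0 = -5)
((76 + n(-5, 12))*(-120))/((85434/l)) = ((76 - 5)*(-120))/((85434/(-463378776))) = (71*(-120))/((85434*(-1/463378776))) = -8520/(-14239/77229796) = -8520*(-77229796/14239) = 657997861920/14239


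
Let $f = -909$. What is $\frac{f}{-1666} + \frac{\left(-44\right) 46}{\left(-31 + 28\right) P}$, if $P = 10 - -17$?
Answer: $\frac{3445613}{134946} \approx 25.533$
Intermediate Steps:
$P = 27$ ($P = 10 + 17 = 27$)
$\frac{f}{-1666} + \frac{\left(-44\right) 46}{\left(-31 + 28\right) P} = - \frac{909}{-1666} + \frac{\left(-44\right) 46}{\left(-31 + 28\right) 27} = \left(-909\right) \left(- \frac{1}{1666}\right) - \frac{2024}{\left(-3\right) 27} = \frac{909}{1666} - \frac{2024}{-81} = \frac{909}{1666} - - \frac{2024}{81} = \frac{909}{1666} + \frac{2024}{81} = \frac{3445613}{134946}$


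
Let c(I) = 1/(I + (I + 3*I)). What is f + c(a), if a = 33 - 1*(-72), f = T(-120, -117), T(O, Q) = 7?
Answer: 3676/525 ≈ 7.0019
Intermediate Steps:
f = 7
a = 105 (a = 33 + 72 = 105)
c(I) = 1/(5*I) (c(I) = 1/(I + 4*I) = 1/(5*I))
f + c(a) = 7 + (1/5)/105 = 7 + (1/5)*(1/105) = 7 + 1/525 = 3676/525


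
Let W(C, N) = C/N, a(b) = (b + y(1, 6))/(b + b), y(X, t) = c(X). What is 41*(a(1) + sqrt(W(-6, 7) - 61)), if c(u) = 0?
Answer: 41/2 + 41*I*sqrt(3031)/7 ≈ 20.5 + 322.46*I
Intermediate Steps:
y(X, t) = 0
a(b) = 1/2 (a(b) = (b + 0)/(b + b) = b/((2*b)) = b*(1/(2*b)) = 1/2)
41*(a(1) + sqrt(W(-6, 7) - 61)) = 41*(1/2 + sqrt(-6/7 - 61)) = 41*(1/2 + sqrt(-433/7)) = 41*(1/2 + I*sqrt(3031)/7) = 41/2 + 41*I*sqrt(3031)/7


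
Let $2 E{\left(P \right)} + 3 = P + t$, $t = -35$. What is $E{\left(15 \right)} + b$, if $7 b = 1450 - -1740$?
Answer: $\frac{6219}{14} \approx 444.21$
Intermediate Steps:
$b = \frac{3190}{7}$ ($b = \frac{1450 - -1740}{7} = \frac{1450 + 1740}{7} = \frac{1}{7} \cdot 3190 = \frac{3190}{7} \approx 455.71$)
$E{\left(P \right)} = -19 + \frac{P}{2}$ ($E{\left(P \right)} = - \frac{3}{2} + \frac{P - 35}{2} = - \frac{3}{2} + \frac{-35 + P}{2} = - \frac{3}{2} + \left(- \frac{35}{2} + \frac{P}{2}\right) = -19 + \frac{P}{2}$)
$E{\left(15 \right)} + b = \left(-19 + \frac{1}{2} \cdot 15\right) + \frac{3190}{7} = \left(-19 + \frac{15}{2}\right) + \frac{3190}{7} = - \frac{23}{2} + \frac{3190}{7} = \frac{6219}{14}$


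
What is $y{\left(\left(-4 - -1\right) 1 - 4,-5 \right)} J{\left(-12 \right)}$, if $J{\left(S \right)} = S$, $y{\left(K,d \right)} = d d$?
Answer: $-300$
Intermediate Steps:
$y{\left(K,d \right)} = d^{2}$
$y{\left(\left(-4 - -1\right) 1 - 4,-5 \right)} J{\left(-12 \right)} = \left(-5\right)^{2} \left(-12\right) = 25 \left(-12\right) = -300$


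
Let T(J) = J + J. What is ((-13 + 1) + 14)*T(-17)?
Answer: -68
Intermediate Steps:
T(J) = 2*J
((-13 + 1) + 14)*T(-17) = ((-13 + 1) + 14)*(2*(-17)) = (-12 + 14)*(-34) = 2*(-34) = -68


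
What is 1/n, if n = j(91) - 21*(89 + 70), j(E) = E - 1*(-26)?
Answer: -1/3222 ≈ -0.00031037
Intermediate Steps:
j(E) = 26 + E (j(E) = E + 26 = 26 + E)
n = -3222 (n = (26 + 91) - 21*(89 + 70) = 117 - 21*159 = 117 - 1*3339 = 117 - 3339 = -3222)
1/n = 1/(-3222) = -1/3222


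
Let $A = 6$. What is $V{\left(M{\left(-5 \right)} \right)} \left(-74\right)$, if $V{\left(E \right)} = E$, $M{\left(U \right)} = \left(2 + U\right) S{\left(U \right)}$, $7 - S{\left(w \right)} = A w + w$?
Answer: $9324$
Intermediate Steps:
$S{\left(w \right)} = 7 - 7 w$ ($S{\left(w \right)} = 7 - \left(6 w + w\right) = 7 - 7 w$)
$M{\left(U \right)} = \left(2 + U\right) \left(7 - 7 U\right)$
$V{\left(M{\left(-5 \right)} \right)} \left(-74\right) = \left(14 - -35 - 7 \left(-5\right)^{2}\right) \left(-74\right) = \left(14 + 35 - 175\right) \left(-74\right) = \left(-126\right) \left(-74\right) = 9324$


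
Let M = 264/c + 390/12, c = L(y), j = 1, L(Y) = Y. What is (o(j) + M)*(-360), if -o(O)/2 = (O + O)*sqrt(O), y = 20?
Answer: -15012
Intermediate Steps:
c = 20
o(O) = -4*O**(3/2) (o(O) = -2*(O + O)*sqrt(O) = -2*2*O*sqrt(O) = -4*O**(3/2))
M = 457/10 (M = 264/20 + 390/12 = 264*(1/20) + 390*(1/12) = 66/5 + 65/2 = 457/10 ≈ 45.700)
(o(j) + M)*(-360) = (-4*1**(3/2) + 457/10)*(-360) = (-4*1 + 457/10)*(-360) = (-4 + 457/10)*(-360) = (417/10)*(-360) = -15012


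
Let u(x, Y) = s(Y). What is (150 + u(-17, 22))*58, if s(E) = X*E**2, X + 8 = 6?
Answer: -47444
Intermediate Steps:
X = -2 (X = -8 + 6 = -2)
s(E) = -2*E**2
u(x, Y) = -2*Y**2
(150 + u(-17, 22))*58 = (150 - 2*22**2)*58 = (150 - 2*484)*58 = (150 - 968)*58 = -818*58 = -47444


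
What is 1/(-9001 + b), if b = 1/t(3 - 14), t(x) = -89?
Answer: -89/801090 ≈ -0.00011110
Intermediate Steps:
b = -1/89 (b = 1/(-89) = -1/89 ≈ -0.011236)
1/(-9001 + b) = 1/(-9001 - 1/89) = 1/(-801090/89) = -89/801090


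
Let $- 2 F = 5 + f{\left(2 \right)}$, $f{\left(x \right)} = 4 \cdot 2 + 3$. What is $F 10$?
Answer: $-80$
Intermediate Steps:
$f{\left(x \right)} = 11$ ($f{\left(x \right)} = 8 + 3 = 11$)
$F = -8$ ($F = - \frac{5 + 11}{2} = \left(- \frac{1}{2}\right) 16 = -8$)
$F 10 = \left(-8\right) 10 = -80$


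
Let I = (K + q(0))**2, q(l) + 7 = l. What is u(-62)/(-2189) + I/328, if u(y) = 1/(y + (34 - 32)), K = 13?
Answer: 591071/5384940 ≈ 0.10976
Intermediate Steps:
q(l) = -7 + l
u(y) = 1/(2 + y) (u(y) = 1/(y + 2) = 1/(2 + y))
I = 36 (I = (13 + (-7 + 0))**2 = (13 - 7)**2 = 6**2 = 36)
u(-62)/(-2189) + I/328 = 1/((2 - 62)*(-2189)) + 36/328 = -1/2189/(-60) + 36*(1/328) = -1/60*(-1/2189) + 9/82 = 1/131340 + 9/82 = 591071/5384940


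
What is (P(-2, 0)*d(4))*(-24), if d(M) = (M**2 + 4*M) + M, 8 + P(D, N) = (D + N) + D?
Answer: 10368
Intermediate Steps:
P(D, N) = -8 + N + 2*D (P(D, N) = -8 + ((D + N) + D) = -8 + (N + 2*D) = -8 + N + 2*D)
d(M) = M**2 + 5*M
(P(-2, 0)*d(4))*(-24) = ((-8 + 0 + 2*(-2))*(4*(5 + 4)))*(-24) = ((-8 + 0 - 4)*(4*9))*(-24) = -12*36*(-24) = -432*(-24) = 10368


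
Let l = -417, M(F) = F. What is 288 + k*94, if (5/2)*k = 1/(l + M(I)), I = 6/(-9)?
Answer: 1803756/6265 ≈ 287.91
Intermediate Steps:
I = -2/3 (I = 6*(-1/9) = -2/3 ≈ -0.66667)
k = -6/6265 (k = 2/(5*(-417 - 2/3)) = 2/(5*(-1253/3)) = (2/5)*(-3/1253) = -6/6265 ≈ -0.00095770)
288 + k*94 = 288 - 6/6265*94 = 288 - 564/6265 = 1803756/6265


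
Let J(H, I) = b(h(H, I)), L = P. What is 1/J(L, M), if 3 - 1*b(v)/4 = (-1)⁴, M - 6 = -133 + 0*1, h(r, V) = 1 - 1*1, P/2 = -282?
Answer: ⅛ ≈ 0.12500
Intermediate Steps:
P = -564 (P = 2*(-282) = -564)
L = -564
h(r, V) = 0 (h(r, V) = 1 - 1 = 0)
M = -127 (M = 6 + (-133 + 0*1) = 6 + (-133 + 0) = 6 - 133 = -127)
b(v) = 8 (b(v) = 12 - 4*(-1)⁴ = 12 - 4*1 = 12 - 4 = 8)
J(H, I) = 8
1/J(L, M) = 1/8 = ⅛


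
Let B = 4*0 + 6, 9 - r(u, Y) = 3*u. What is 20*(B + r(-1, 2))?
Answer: 360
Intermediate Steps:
r(u, Y) = 9 - 3*u
B = 6 (B = 0 + 6 = 6)
20*(B + r(-1, 2)) = 20*(6 + (9 - 3*(-1))) = 20*(6 + (9 + 3)) = 20*(6 + 12) = 20*18 = 360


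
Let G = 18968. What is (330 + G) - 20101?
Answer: -803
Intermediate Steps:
(330 + G) - 20101 = (330 + 18968) - 20101 = 19298 - 20101 = -803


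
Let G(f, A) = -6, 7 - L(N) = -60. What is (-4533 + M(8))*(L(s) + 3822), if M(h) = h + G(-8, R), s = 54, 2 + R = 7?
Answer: -17621059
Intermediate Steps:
R = 5 (R = -2 + 7 = 5)
L(N) = 67 (L(N) = 7 - 1*(-60) = 7 + 60 = 67)
M(h) = -6 + h (M(h) = h - 6 = -6 + h)
(-4533 + M(8))*(L(s) + 3822) = (-4533 + (-6 + 8))*(67 + 3822) = (-4533 + 2)*3889 = -4531*3889 = -17621059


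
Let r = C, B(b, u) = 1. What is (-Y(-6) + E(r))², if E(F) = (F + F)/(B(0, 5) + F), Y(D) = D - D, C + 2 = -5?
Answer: 49/9 ≈ 5.4444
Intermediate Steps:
C = -7 (C = -2 - 5 = -7)
Y(D) = 0
r = -7
E(F) = 2*F/(1 + F) (E(F) = (F + F)/(1 + F) = (2*F)/(1 + F) = 2*F/(1 + F))
(-Y(-6) + E(r))² = (-1*0 + 2*(-7)/(1 - 7))² = (0 + 2*(-7)/(-6))² = (0 + 2*(-7)*(-⅙))² = (0 + 7/3)² = (7/3)² = 49/9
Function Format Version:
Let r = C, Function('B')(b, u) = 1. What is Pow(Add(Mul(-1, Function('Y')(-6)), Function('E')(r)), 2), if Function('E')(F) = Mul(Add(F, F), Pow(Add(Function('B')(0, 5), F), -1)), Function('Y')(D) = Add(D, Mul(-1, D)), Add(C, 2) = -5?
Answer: Rational(49, 9) ≈ 5.4444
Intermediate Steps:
C = -7 (C = Add(-2, -5) = -7)
Function('Y')(D) = 0
r = -7
Function('E')(F) = Mul(2, F, Pow(Add(1, F), -1)) (Function('E')(F) = Mul(Add(F, F), Pow(Add(1, F), -1)) = Mul(Mul(2, F), Pow(Add(1, F), -1)) = Mul(2, F, Pow(Add(1, F), -1)))
Pow(Add(Mul(-1, Function('Y')(-6)), Function('E')(r)), 2) = Pow(Add(Mul(-1, 0), Mul(2, -7, Pow(Add(1, -7), -1))), 2) = Pow(Add(0, Mul(2, -7, Pow(-6, -1))), 2) = Pow(Add(0, Mul(2, -7, Rational(-1, 6))), 2) = Pow(Add(0, Rational(7, 3)), 2) = Pow(Rational(7, 3), 2) = Rational(49, 9)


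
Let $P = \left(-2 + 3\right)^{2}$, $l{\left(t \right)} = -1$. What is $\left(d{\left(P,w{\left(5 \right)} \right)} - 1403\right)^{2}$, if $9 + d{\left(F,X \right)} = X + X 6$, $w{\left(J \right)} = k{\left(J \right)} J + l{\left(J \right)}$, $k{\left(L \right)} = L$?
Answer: $1547536$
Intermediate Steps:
$w{\left(J \right)} = -1 + J^{2}$ ($w{\left(J \right)} = J J - 1 = J^{2} - 1 = -1 + J^{2}$)
$P = 1$ ($P = 1^{2} = 1$)
$d{\left(F,X \right)} = -9 + 7 X$ ($d{\left(F,X \right)} = -9 + \left(X + X 6\right) = -9 + \left(X + 6 X\right) = -9 + 7 X$)
$\left(d{\left(P,w{\left(5 \right)} \right)} - 1403\right)^{2} = \left(\left(-9 + 7 \left(-1 + 5^{2}\right)\right) - 1403\right)^{2} = \left(\left(-9 + 7 \left(-1 + 25\right)\right) - 1403\right)^{2} = \left(\left(-9 + 7 \cdot 24\right) - 1403\right)^{2} = \left(\left(-9 + 168\right) - 1403\right)^{2} = \left(159 - 1403\right)^{2} = \left(-1244\right)^{2} = 1547536$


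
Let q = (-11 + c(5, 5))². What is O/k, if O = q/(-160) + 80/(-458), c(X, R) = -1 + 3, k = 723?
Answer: -24949/26490720 ≈ -0.00094180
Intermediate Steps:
c(X, R) = 2
q = 81 (q = (-11 + 2)² = (-9)² = 81)
O = -24949/36640 (O = 81/(-160) + 80/(-458) = 81*(-1/160) + 80*(-1/458) = -81/160 - 40/229 = -24949/36640 ≈ -0.68092)
O/k = -24949/36640/723 = -24949/36640*1/723 = -24949/26490720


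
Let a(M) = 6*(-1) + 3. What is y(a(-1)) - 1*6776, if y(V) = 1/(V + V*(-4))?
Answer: -60983/9 ≈ -6775.9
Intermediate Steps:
a(M) = -3 (a(M) = -6 + 3 = -3)
y(V) = -1/(3*V) (y(V) = 1/(V - 4*V) = 1/(-3*V) = -1/(3*V))
y(a(-1)) - 1*6776 = -⅓/(-3) - 1*6776 = -⅓*(-⅓) - 6776 = ⅑ - 6776 = -60983/9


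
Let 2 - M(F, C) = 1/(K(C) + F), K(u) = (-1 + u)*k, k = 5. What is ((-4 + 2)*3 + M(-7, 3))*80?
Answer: -1040/3 ≈ -346.67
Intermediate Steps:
K(u) = -5 + 5*u (K(u) = (-1 + u)*5 = -5 + 5*u)
M(F, C) = 2 - 1/(-5 + F + 5*C) (M(F, C) = 2 - 1/((-5 + 5*C) + F) = 2 - 1/(-5 + F + 5*C))
((-4 + 2)*3 + M(-7, 3))*80 = ((-4 + 2)*3 + (-11 + 2*(-7) + 10*3)/(-5 - 7 + 5*3))*80 = (-2*3 + (-11 - 14 + 30)/(-5 - 7 + 15))*80 = (-6 + 5/3)*80 = -13/3*80 = -1040/3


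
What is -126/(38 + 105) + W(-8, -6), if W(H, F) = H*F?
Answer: 6738/143 ≈ 47.119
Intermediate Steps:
W(H, F) = F*H
-126/(38 + 105) + W(-8, -6) = -126/(38 + 105) - 6*(-8) = -126/143 + 48 = 6738/143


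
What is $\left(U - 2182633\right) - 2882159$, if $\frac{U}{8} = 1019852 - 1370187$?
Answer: $-7867472$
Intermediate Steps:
$U = -2802680$ ($U = 8 \left(1019852 - 1370187\right) = 8 \left(-350335\right) = -2802680$)
$\left(U - 2182633\right) - 2882159 = \left(-2802680 - 2182633\right) - 2882159 = -4985313 - 2882159 = -7867472$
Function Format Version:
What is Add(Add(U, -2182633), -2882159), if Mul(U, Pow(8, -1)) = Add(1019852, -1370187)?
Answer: -7867472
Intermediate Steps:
U = -2802680 (U = Mul(8, Add(1019852, -1370187)) = Mul(8, -350335) = -2802680)
Add(Add(U, -2182633), -2882159) = Add(Add(-2802680, -2182633), -2882159) = Add(-4985313, -2882159) = -7867472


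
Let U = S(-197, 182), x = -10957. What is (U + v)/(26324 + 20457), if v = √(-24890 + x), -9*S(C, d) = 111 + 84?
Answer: -65/140343 + 3*I*√3983/46781 ≈ -0.00046315 + 0.0040472*I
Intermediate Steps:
S(C, d) = -65/3 (S(C, d) = -(111 + 84)/9 = -⅑*195 = -65/3)
U = -65/3 ≈ -21.667
v = 3*I*√3983 (v = √(-24890 - 10957) = √(-35847) = 3*I*√3983 ≈ 189.33*I)
(U + v)/(26324 + 20457) = (-65/3 + 3*I*√3983)/(26324 + 20457) = (-65/3 + 3*I*√3983)/46781 = (-65/3 + 3*I*√3983)*(1/46781) = -65/140343 + 3*I*√3983/46781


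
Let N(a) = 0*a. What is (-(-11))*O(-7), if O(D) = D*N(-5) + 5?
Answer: 55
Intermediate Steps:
N(a) = 0
O(D) = 5 (O(D) = D*0 + 5 = 0 + 5 = 5)
(-(-11))*O(-7) = -(-11)*5 = -1*(-11)*5 = 11*5 = 55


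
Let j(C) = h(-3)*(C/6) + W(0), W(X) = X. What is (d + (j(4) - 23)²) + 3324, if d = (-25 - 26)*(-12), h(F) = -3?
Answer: 4561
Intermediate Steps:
j(C) = -C/2 (j(C) = -3*C/6 + 0 = -C/2 + 0 = -C/2)
d = 612 (d = -51*(-12) = 612)
(d + (j(4) - 23)²) + 3324 = (612 + (-½*4 - 23)²) + 3324 = (612 + (-2 - 23)²) + 3324 = (612 + (-25)²) + 3324 = (612 + 625) + 3324 = 1237 + 3324 = 4561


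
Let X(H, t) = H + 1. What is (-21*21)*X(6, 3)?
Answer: -3087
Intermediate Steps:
X(H, t) = 1 + H
(-21*21)*X(6, 3) = (-21*21)*(1 + 6) = -441*7 = -3087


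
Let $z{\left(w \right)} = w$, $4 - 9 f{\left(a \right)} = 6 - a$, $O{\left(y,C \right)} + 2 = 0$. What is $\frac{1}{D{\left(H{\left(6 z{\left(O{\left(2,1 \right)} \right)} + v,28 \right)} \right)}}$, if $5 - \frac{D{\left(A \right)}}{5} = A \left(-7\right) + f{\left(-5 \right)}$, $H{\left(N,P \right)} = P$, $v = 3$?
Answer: $\frac{9}{9080} \approx 0.00099119$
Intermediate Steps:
$O{\left(y,C \right)} = -2$ ($O{\left(y,C \right)} = -2 + 0 = -2$)
$f{\left(a \right)} = - \frac{2}{9} + \frac{a}{9}$ ($f{\left(a \right)} = \frac{4}{9} - \frac{6 - a}{9} = \frac{4}{9} + \left(- \frac{2}{3} + \frac{a}{9}\right) = - \frac{2}{9} + \frac{a}{9}$)
$D{\left(A \right)} = \frac{260}{9} + 35 A$ ($D{\left(A \right)} = 25 - 5 \left(A \left(-7\right) + \left(- \frac{2}{9} + \frac{1}{9} \left(-5\right)\right)\right) = 25 - 5 \left(- 7 A - \frac{7}{9}\right) = 25 - 5 \left(- \frac{7}{9} - 7 A\right) = 25 + \left(\frac{35}{9} + 35 A\right) = \frac{260}{9} + 35 A$)
$\frac{1}{D{\left(H{\left(6 z{\left(O{\left(2,1 \right)} \right)} + v,28 \right)} \right)}} = \frac{1}{\frac{260}{9} + 35 \cdot 28} = \frac{1}{\frac{260}{9} + 980} = \frac{1}{\frac{9080}{9}} = \frac{9}{9080}$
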